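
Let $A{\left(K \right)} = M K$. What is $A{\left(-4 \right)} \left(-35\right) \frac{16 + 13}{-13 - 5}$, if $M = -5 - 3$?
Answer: $\frac{16240}{9} \approx 1804.4$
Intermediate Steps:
$M = -8$
$A{\left(K \right)} = - 8 K$
$A{\left(-4 \right)} \left(-35\right) \frac{16 + 13}{-13 - 5} = \left(-8\right) \left(-4\right) \left(-35\right) \frac{16 + 13}{-13 - 5} = 32 \left(-35\right) \frac{29}{-18} = - 1120 \cdot 29 \left(- \frac{1}{18}\right) = \left(-1120\right) \left(- \frac{29}{18}\right) = \frac{16240}{9}$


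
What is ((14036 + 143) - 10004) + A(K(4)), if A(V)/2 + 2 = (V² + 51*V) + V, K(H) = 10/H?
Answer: 8887/2 ≈ 4443.5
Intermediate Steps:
A(V) = -4 + 2*V² + 104*V (A(V) = -4 + 2*((V² + 51*V) + V) = -4 + 2*(V² + 52*V) = -4 + (2*V² + 104*V) = -4 + 2*V² + 104*V)
((14036 + 143) - 10004) + A(K(4)) = ((14036 + 143) - 10004) + (-4 + 2*(10/4)² + 104*(10/4)) = (14179 - 10004) + (-4 + 2*(10*(¼))² + 104*(10*(¼))) = 4175 + (-4 + 2*(5/2)² + 104*(5/2)) = 4175 + (-4 + 2*(25/4) + 260) = 4175 + (-4 + 25/2 + 260) = 4175 + 537/2 = 8887/2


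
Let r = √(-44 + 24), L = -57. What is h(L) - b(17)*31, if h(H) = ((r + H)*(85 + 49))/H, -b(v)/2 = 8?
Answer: 630 - 268*I*√5/57 ≈ 630.0 - 10.513*I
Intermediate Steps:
b(v) = -16 (b(v) = -2*8 = -16)
r = 2*I*√5 (r = √(-20) = 2*I*√5 ≈ 4.4721*I)
h(H) = (134*H + 268*I*√5)/H (h(H) = ((2*I*√5 + H)*(85 + 49))/H = ((H + 2*I*√5)*134)/H = (134*H + 268*I*√5)/H)
h(L) - b(17)*31 = (134 + 268*I*√5/(-57)) - (-16)*31 = (134 + 268*I*√5*(-1/57)) - 1*(-496) = (134 - 268*I*√5/57) + 496 = 630 - 268*I*√5/57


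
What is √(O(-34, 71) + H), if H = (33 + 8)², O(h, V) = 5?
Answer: √1686 ≈ 41.061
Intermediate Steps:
H = 1681 (H = 41² = 1681)
√(O(-34, 71) + H) = √(5 + 1681) = √1686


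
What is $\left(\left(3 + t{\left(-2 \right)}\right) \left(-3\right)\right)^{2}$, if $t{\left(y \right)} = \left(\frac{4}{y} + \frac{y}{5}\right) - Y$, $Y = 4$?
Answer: $\frac{2601}{25} \approx 104.04$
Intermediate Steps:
$t{\left(y \right)} = -4 + \frac{4}{y} + \frac{y}{5}$ ($t{\left(y \right)} = \left(\frac{4}{y} + \frac{y}{5}\right) - 4 = -4 + \frac{4}{y} + \frac{y}{5}$)
$\left(\left(3 + t{\left(-2 \right)}\right) \left(-3\right)\right)^{2} = \left(\left(3 + \left(-4 + \frac{4}{-2} + \frac{1}{5} \left(-2\right)\right)\right) \left(-3\right)\right)^{2} = \left(\left(3 - \frac{32}{5}\right) \left(-3\right)\right)^{2} = \left(\left(- \frac{17}{5}\right) \left(-3\right)\right)^{2} = \left(\frac{51}{5}\right)^{2} = \frac{2601}{25}$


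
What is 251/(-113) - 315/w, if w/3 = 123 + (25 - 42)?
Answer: -38471/11978 ≈ -3.2118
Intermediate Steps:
w = 318 (w = 3*(123 + (25 - 42)) = 3*(123 - 17) = 3*106 = 318)
251/(-113) - 315/w = 251/(-113) - 315/318 = 251*(-1/113) - 315*1/318 = -251/113 - 105/106 = -38471/11978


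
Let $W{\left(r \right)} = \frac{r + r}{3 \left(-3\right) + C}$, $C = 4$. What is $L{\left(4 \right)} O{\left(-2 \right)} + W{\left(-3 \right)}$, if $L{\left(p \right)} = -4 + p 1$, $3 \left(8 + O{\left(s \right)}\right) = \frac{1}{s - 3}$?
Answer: $\frac{6}{5} \approx 1.2$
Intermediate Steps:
$O{\left(s \right)} = -8 + \frac{1}{3 \left(-3 + s\right)}$ ($O{\left(s \right)} = -8 + \frac{1}{3 \left(s - 3\right)} = -8 + \frac{1}{3 \left(-3 + s\right)}$)
$W{\left(r \right)} = - \frac{2 r}{5}$ ($W{\left(r \right)} = \frac{r + r}{3 \left(-3\right) + 4} = \frac{2 r}{-9 + 4} = \frac{2 r}{-5} = 2 r \left(- \frac{1}{5}\right) = - \frac{2 r}{5}$)
$L{\left(p \right)} = -4 + p$
$L{\left(4 \right)} O{\left(-2 \right)} + W{\left(-3 \right)} = \left(-4 + 4\right) \frac{73 - -48}{3 \left(-3 - 2\right)} - - \frac{6}{5} = 0 \frac{73 + 48}{3 \left(-5\right)} + \frac{6}{5} = 0 \cdot \frac{1}{3} \left(- \frac{1}{5}\right) 121 + \frac{6}{5} = 0 \left(- \frac{121}{15}\right) + \frac{6}{5} = 0 + \frac{6}{5} = \frac{6}{5}$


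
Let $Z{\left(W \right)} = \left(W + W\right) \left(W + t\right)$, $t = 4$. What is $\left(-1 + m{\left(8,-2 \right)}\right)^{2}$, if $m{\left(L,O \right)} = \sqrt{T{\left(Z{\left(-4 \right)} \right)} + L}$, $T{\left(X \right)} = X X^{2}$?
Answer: $9 - 4 \sqrt{2} \approx 3.3431$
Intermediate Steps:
$Z{\left(W \right)} = 2 W \left(4 + W\right)$ ($Z{\left(W \right)} = \left(W + W\right) \left(W + 4\right) = 2 W \left(4 + W\right)$)
$T{\left(X \right)} = X^{3}$
$m{\left(L,O \right)} = \sqrt{L}$ ($m{\left(L,O \right)} = \sqrt{\left(2 \left(-4\right) \left(4 - 4\right)\right)^{3} + L} = \sqrt{\left(2 \left(-4\right) 0\right)^{3} + L} = \sqrt{0^{3} + L} = \sqrt{0 + L} = \sqrt{L}$)
$\left(-1 + m{\left(8,-2 \right)}\right)^{2} = \left(-1 + \sqrt{8}\right)^{2} = \left(-1 + 2 \sqrt{2}\right)^{2}$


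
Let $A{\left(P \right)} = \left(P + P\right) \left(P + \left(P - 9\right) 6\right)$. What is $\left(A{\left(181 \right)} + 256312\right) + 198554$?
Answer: $893972$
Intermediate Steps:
$A{\left(P \right)} = 2 P \left(-54 + 7 P\right)$ ($A{\left(P \right)} = 2 P \left(P + \left(-9 + P\right) 6\right) = 2 P \left(P + \left(-54 + 6 P\right)\right) = 2 P \left(-54 + 7 P\right)$)
$\left(A{\left(181 \right)} + 256312\right) + 198554 = \left(2 \cdot 181 \left(-54 + 7 \cdot 181\right) + 256312\right) + 198554 = \left(2 \cdot 181 \left(-54 + 1267\right) + 256312\right) + 198554 = \left(2 \cdot 181 \cdot 1213 + 256312\right) + 198554 = \left(439106 + 256312\right) + 198554 = 695418 + 198554 = 893972$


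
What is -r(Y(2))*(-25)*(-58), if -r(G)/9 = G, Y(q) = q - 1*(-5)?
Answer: 91350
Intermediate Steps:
Y(q) = 5 + q (Y(q) = q + 5 = 5 + q)
r(G) = -9*G
-r(Y(2))*(-25)*(-58) = --9*(5 + 2)*(-25)*(-58) = --9*7*(-25)*(-58) = -(-63*(-25))*(-58) = -1575*(-58) = -1*(-91350) = 91350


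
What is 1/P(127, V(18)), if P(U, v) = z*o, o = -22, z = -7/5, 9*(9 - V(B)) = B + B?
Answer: 5/154 ≈ 0.032468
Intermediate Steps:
V(B) = 9 - 2*B/9 (V(B) = 9 - (B + B)/9 = 9 - 2*B/9)
z = -7/5 (z = -7*1/5 = -7/5 ≈ -1.4000)
P(U, v) = 154/5 (P(U, v) = -7/5*(-22) = 154/5)
1/P(127, V(18)) = 1/(154/5) = 5/154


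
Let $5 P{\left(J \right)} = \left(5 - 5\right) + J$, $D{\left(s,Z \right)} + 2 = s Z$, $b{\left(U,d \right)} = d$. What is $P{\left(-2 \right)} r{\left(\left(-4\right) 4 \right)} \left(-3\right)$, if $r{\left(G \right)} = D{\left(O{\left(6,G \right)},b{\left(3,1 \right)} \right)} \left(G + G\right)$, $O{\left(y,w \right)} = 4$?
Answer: $- \frac{384}{5} \approx -76.8$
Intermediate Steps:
$D{\left(s,Z \right)} = -2 + Z s$ ($D{\left(s,Z \right)} = -2 + s Z = -2 + Z s$)
$P{\left(J \right)} = \frac{J}{5}$ ($P{\left(J \right)} = \frac{\left(5 - 5\right) + J}{5} = \frac{0 + J}{5} = \frac{J}{5}$)
$r{\left(G \right)} = 4 G$ ($r{\left(G \right)} = \left(-2 + 1 \cdot 4\right) \left(G + G\right) = \left(-2 + 4\right) 2 G = 2 \cdot 2 G = 4 G$)
$P{\left(-2 \right)} r{\left(\left(-4\right) 4 \right)} \left(-3\right) = \frac{1}{5} \left(-2\right) 4 \left(\left(-4\right) 4\right) \left(-3\right) = - \frac{2 \cdot 4 \left(-16\right)}{5} \left(-3\right) = \left(- \frac{2}{5}\right) \left(-64\right) \left(-3\right) = \frac{128}{5} \left(-3\right) = - \frac{384}{5}$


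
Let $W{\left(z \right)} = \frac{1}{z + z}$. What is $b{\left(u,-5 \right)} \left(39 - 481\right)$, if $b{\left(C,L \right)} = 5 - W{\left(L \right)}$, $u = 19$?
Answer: $- \frac{11271}{5} \approx -2254.2$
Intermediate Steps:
$W{\left(z \right)} = \frac{1}{2 z}$
$b{\left(C,L \right)} = 5 - \frac{1}{2 L}$
$b{\left(u,-5 \right)} \left(39 - 481\right) = \left(5 - \frac{1}{2 \left(-5\right)}\right) \left(39 - 481\right) = \left(5 - - \frac{1}{10}\right) \left(39 - 481\right) = \left(5 + \frac{1}{10}\right) \left(-442\right) = \frac{51}{10} \left(-442\right) = - \frac{11271}{5}$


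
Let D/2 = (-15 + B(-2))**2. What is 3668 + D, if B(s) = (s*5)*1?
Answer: 4918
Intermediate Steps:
B(s) = 5*s (B(s) = (5*s)*1 = 5*s)
D = 1250 (D = 2*(-15 + 5*(-2))**2 = 2*(-15 - 10)**2 = 2*(-25)**2 = 2*625 = 1250)
3668 + D = 3668 + 1250 = 4918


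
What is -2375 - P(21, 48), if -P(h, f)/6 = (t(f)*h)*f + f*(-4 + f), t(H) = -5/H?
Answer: 9667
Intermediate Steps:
P(h, f) = 30*h - 6*f*(-4 + f) (P(h, f) = -6*(((-5/f)*h)*f + f*(-4 + f)) = -6*((-5*h/f)*f + f*(-4 + f)) = -6*(-5*h + f*(-4 + f)) = 30*h - 6*f*(-4 + f))
-2375 - P(21, 48) = -2375 - (30*21 - 6*48*(-4 + 48)) = -2375 - (630 - 6*48*44) = -2375 - (630 - 12672) = -2375 - 1*(-12042) = -2375 + 12042 = 9667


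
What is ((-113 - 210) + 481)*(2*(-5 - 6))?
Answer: -3476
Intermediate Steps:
((-113 - 210) + 481)*(2*(-5 - 6)) = (-323 + 481)*(2*(-11)) = 158*(-22) = -3476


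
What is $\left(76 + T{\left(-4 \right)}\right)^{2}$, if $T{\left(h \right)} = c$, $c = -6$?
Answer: $4900$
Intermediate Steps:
$T{\left(h \right)} = -6$
$\left(76 + T{\left(-4 \right)}\right)^{2} = \left(76 - 6\right)^{2} = 70^{2} = 4900$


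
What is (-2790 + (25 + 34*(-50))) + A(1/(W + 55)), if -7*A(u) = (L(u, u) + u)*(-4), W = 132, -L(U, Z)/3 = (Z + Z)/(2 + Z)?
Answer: -730586621/163625 ≈ -4465.0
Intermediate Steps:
L(U, Z) = -6*Z/(2 + Z) (L(U, Z) = -3*(Z + Z)/(2 + Z) = -3*2*Z/(2 + Z) = -6*Z/(2 + Z))
A(u) = 4*u/7 - 24*u/(7*(2 + u)) (A(u) = -(-6*u/(2 + u) + u)*(-4)/7 = -(u - 6*u/(2 + u))*(-4)/7 = -(-4*u + 24*u/(2 + u))/7 = 4*u/7 - 24*u/(7*(2 + u)))
(-2790 + (25 + 34*(-50))) + A(1/(W + 55)) = (-2790 + (25 + 34*(-50))) + 4*(-4 + 1/(132 + 55))/(7*(132 + 55)*(2 + 1/(132 + 55))) = (-2790 + (25 - 1700)) + (4/7)*(-4 + 1/187)/(187*(2 + 1/187)) = (-2790 - 1675) + (4/7)*(1/187)*(-4 + 1/187)/(2 + 1/187) = -4465 + (4/7)*(1/187)*(-747/187)/(375/187) = -4465 + (4/7)*(1/187)*(187/375)*(-747/187) = -4465 - 996/163625 = -730586621/163625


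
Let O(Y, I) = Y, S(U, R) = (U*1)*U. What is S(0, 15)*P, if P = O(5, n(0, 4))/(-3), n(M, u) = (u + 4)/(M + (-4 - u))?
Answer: 0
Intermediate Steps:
n(M, u) = (4 + u)/(-4 + M - u)
S(U, R) = U**2 (S(U, R) = U*U = U**2)
P = -5/3 (P = 5/(-3) = 5*(-1/3) = -5/3 ≈ -1.6667)
S(0, 15)*P = 0**2*(-5/3) = 0*(-5/3) = 0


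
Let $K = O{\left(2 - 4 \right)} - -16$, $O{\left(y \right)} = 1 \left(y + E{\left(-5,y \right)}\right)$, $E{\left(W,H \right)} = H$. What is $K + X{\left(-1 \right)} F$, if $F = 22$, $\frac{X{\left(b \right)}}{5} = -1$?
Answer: $-98$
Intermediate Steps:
$X{\left(b \right)} = -5$ ($X{\left(b \right)} = 5 \left(-1\right) = -5$)
$O{\left(y \right)} = 2 y$ ($O{\left(y \right)} = 1 \left(y + y\right) = 1 \cdot 2 y = 2 y$)
$K = 12$ ($K = 2 \left(2 - 4\right) - -16 = 2 \left(-2\right) + 16 = -4 + 16 = 12$)
$K + X{\left(-1 \right)} F = 12 - 110 = -98$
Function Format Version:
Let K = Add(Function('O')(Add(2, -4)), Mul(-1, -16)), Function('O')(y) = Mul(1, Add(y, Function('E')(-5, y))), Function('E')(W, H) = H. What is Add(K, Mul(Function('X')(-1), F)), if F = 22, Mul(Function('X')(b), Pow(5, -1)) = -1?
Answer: -98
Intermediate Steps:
Function('X')(b) = -5 (Function('X')(b) = Mul(5, -1) = -5)
Function('O')(y) = Mul(2, y) (Function('O')(y) = Mul(1, Add(y, y)) = Mul(1, Mul(2, y)) = Mul(2, y))
K = 12 (K = Add(Mul(2, Add(2, -4)), Mul(-1, -16)) = Add(Mul(2, -2), 16) = Add(-4, 16) = 12)
Add(K, Mul(Function('X')(-1), F)) = Add(12, Mul(-5, 22)) = Add(12, -110) = -98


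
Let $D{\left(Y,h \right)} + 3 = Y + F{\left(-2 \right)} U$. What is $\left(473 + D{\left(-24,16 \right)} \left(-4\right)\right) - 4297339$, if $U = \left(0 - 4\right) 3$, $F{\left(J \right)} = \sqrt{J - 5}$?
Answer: $-4296758 + 48 i \sqrt{7} \approx -4.2968 \cdot 10^{6} + 127.0 i$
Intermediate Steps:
$F{\left(J \right)} = \sqrt{-5 + J}$
$U = -12$ ($U = \left(-4\right) 3 = -12$)
$D{\left(Y,h \right)} = -3 + Y - 12 i \sqrt{7}$ ($D{\left(Y,h \right)} = -3 + \left(Y + \sqrt{-5 - 2} \left(-12\right)\right) = -3 + \left(Y + \sqrt{-7} \left(-12\right)\right) = -3 + \left(Y + i \sqrt{7} \left(-12\right)\right) = -3 + \left(Y - 12 i \sqrt{7}\right) = -3 + Y - 12 i \sqrt{7}$)
$\left(473 + D{\left(-24,16 \right)} \left(-4\right)\right) - 4297339 = \left(473 + \left(-3 - 24 - 12 i \sqrt{7}\right) \left(-4\right)\right) - 4297339 = \left(473 + \left(-27 - 12 i \sqrt{7}\right) \left(-4\right)\right) - 4297339 = \left(473 + \left(108 + 48 i \sqrt{7}\right)\right) - 4297339 = \left(581 + 48 i \sqrt{7}\right) - 4297339 = -4296758 + 48 i \sqrt{7}$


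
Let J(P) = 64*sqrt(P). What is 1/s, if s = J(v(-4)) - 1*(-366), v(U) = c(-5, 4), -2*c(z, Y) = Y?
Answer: 183/71074 - 16*I*sqrt(2)/35537 ≈ 0.0025748 - 0.00063673*I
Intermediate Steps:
c(z, Y) = -Y/2
v(U) = -2 (v(U) = -1/2*4 = -2)
s = 366 + 64*I*sqrt(2) (s = 64*sqrt(-2) - 1*(-366) = 64*(I*sqrt(2)) + 366 = 64*I*sqrt(2) + 366 = 366 + 64*I*sqrt(2) ≈ 366.0 + 90.51*I)
1/s = 1/(366 + 64*I*sqrt(2))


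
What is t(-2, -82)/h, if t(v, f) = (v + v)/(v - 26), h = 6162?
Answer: 1/43134 ≈ 2.3184e-5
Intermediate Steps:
t(v, f) = 2*v/(-26 + v) (t(v, f) = (2*v)/(-26 + v) = 2*v/(-26 + v))
t(-2, -82)/h = (2*(-2)/(-26 - 2))/6162 = (2*(-2)/(-28))*(1/6162) = (2*(-2)*(-1/28))*(1/6162) = (1/7)*(1/6162) = 1/43134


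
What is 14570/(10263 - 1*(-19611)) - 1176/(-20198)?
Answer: 82354171/150848763 ≈ 0.54594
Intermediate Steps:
14570/(10263 - 1*(-19611)) - 1176/(-20198) = 14570/(10263 + 19611) - 1176*(-1/20198) = 14570/29874 + 588/10099 = 14570*(1/29874) + 588/10099 = 7285/14937 + 588/10099 = 82354171/150848763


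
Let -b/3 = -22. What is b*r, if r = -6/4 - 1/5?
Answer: -561/5 ≈ -112.20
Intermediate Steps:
b = 66 (b = -3*(-22) = 66)
r = -17/10 (r = -6*¼ - 1*⅕ = -3/2 - ⅕ = -17/10 ≈ -1.7000)
b*r = 66*(-17/10) = -561/5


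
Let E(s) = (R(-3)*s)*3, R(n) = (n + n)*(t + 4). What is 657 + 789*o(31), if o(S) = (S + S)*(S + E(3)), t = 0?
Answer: -9049173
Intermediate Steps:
R(n) = 8*n (R(n) = (n + n)*(0 + 4) = (2*n)*4 = 8*n)
E(s) = -72*s (E(s) = ((8*(-3))*s)*3 = -24*s*3 = -72*s)
o(S) = 2*S*(-216 + S) (o(S) = (S + S)*(S - 72*3) = (2*S)*(S - 216) = (2*S)*(-216 + S) = 2*S*(-216 + S))
657 + 789*o(31) = 657 + 789*(2*31*(-216 + 31)) = 657 + 789*(2*31*(-185)) = 657 + 789*(-11470) = 657 - 9049830 = -9049173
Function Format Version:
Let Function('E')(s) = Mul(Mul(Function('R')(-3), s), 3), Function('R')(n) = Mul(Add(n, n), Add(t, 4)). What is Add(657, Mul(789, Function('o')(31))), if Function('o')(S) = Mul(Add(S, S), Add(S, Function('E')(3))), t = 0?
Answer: -9049173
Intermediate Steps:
Function('R')(n) = Mul(8, n) (Function('R')(n) = Mul(Add(n, n), Add(0, 4)) = Mul(Mul(2, n), 4) = Mul(8, n))
Function('E')(s) = Mul(-72, s) (Function('E')(s) = Mul(Mul(Mul(8, -3), s), 3) = Mul(Mul(-24, s), 3) = Mul(-72, s))
Function('o')(S) = Mul(2, S, Add(-216, S)) (Function('o')(S) = Mul(Add(S, S), Add(S, Mul(-72, 3))) = Mul(Mul(2, S), Add(S, -216)) = Mul(Mul(2, S), Add(-216, S)) = Mul(2, S, Add(-216, S)))
Add(657, Mul(789, Function('o')(31))) = Add(657, Mul(789, Mul(2, 31, Add(-216, 31)))) = Add(657, Mul(789, Mul(2, 31, -185))) = Add(657, Mul(789, -11470)) = Add(657, -9049830) = -9049173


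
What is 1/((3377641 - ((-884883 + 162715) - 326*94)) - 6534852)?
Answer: -1/2404399 ≈ -4.1590e-7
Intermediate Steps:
1/((3377641 - ((-884883 + 162715) - 326*94)) - 6534852) = 1/((3377641 - (-722168 - 30644)) - 6534852) = 1/((3377641 - 1*(-752812)) - 6534852) = 1/((3377641 + 752812) - 6534852) = 1/(4130453 - 6534852) = 1/(-2404399) = -1/2404399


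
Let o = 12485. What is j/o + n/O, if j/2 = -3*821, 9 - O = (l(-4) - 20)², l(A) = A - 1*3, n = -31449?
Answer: 25939603/599280 ≈ 43.285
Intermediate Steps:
l(A) = -3 + A (l(A) = A - 3 = -3 + A)
O = -720 (O = 9 - ((-3 - 4) - 20)² = 9 - (-7 - 20)² = 9 - 1*(-27)² = 9 - 1*729 = 9 - 729 = -720)
j = -4926 (j = 2*(-3*821) = 2*(-2463) = -4926)
j/o + n/O = -4926/12485 - 31449/(-720) = -4926*1/12485 - 31449*(-1/720) = -4926/12485 + 10483/240 = 25939603/599280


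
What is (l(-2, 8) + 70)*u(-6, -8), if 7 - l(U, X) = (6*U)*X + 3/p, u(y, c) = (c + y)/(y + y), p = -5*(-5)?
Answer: 15127/75 ≈ 201.69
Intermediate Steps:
p = 25
u(y, c) = (c + y)/(2*y) (u(y, c) = (c + y)/((2*y)) = (c + y)*(1/(2*y)) = (c + y)/(2*y))
l(U, X) = 172/25 - 6*U*X (l(U, X) = 7 - ((6*U)*X + 3/25) = 7 - (6*U*X + 3*(1/25)) = 7 - (6*U*X + 3/25) = 7 - (3/25 + 6*U*X) = 7 + (-3/25 - 6*U*X) = 172/25 - 6*U*X)
(l(-2, 8) + 70)*u(-6, -8) = ((172/25 - 6*(-2)*8) + 70)*((½)*(-8 - 6)/(-6)) = ((172/25 + 96) + 70)*((½)*(-⅙)*(-14)) = (2572/25 + 70)*(7/6) = (4322/25)*(7/6) = 15127/75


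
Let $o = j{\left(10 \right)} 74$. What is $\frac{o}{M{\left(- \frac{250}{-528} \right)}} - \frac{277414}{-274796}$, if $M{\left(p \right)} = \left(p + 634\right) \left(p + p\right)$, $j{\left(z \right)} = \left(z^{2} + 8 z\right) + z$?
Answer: $\frac{14044822987423}{575357559950} \approx 24.411$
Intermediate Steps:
$j{\left(z \right)} = z^{2} + 9 z$
$o = 14060$ ($o = 10 \left(9 + 10\right) 74 = 10 \cdot 19 \cdot 74 = 190 \cdot 74 = 14060$)
$M{\left(p \right)} = 2 p \left(634 + p\right)$ ($M{\left(p \right)} = \left(634 + p\right) 2 p = 2 p \left(634 + p\right)$)
$\frac{o}{M{\left(- \frac{250}{-528} \right)}} - \frac{277414}{-274796} = \frac{14060}{2 \left(- \frac{250}{-528}\right) \left(634 - \frac{250}{-528}\right)} - \frac{277414}{-274796} = \frac{14060}{2 \left(\left(-250\right) \left(- \frac{1}{528}\right)\right) \left(634 - - \frac{125}{264}\right)} - - \frac{138707}{137398} = \frac{14060}{2 \cdot \frac{125}{264} \left(634 + \frac{125}{264}\right)} + \frac{138707}{137398} = \frac{14060}{2 \cdot \frac{125}{264} \cdot \frac{167501}{264}} + \frac{138707}{137398} = \frac{14060}{\frac{20937625}{34848}} + \frac{138707}{137398} = 14060 \cdot \frac{34848}{20937625} + \frac{138707}{137398} = \frac{97992576}{4187525} + \frac{138707}{137398} = \frac{14044822987423}{575357559950}$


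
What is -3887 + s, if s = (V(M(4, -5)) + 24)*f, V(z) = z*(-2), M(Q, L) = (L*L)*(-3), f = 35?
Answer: 2203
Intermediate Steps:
M(Q, L) = -3*L**2 (M(Q, L) = L**2*(-3) = -3*L**2)
V(z) = -2*z
s = 6090 (s = (-(-6)*(-5)**2 + 24)*35 = (-(-6)*25 + 24)*35 = (-2*(-75) + 24)*35 = (150 + 24)*35 = 174*35 = 6090)
-3887 + s = -3887 + 6090 = 2203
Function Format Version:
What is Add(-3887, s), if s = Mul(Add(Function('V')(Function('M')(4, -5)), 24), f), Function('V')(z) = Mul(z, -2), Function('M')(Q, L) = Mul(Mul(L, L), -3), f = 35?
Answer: 2203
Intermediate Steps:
Function('M')(Q, L) = Mul(-3, Pow(L, 2)) (Function('M')(Q, L) = Mul(Pow(L, 2), -3) = Mul(-3, Pow(L, 2)))
Function('V')(z) = Mul(-2, z)
s = 6090 (s = Mul(Add(Mul(-2, Mul(-3, Pow(-5, 2))), 24), 35) = Mul(Add(Mul(-2, Mul(-3, 25)), 24), 35) = Mul(Add(Mul(-2, -75), 24), 35) = Mul(Add(150, 24), 35) = Mul(174, 35) = 6090)
Add(-3887, s) = Add(-3887, 6090) = 2203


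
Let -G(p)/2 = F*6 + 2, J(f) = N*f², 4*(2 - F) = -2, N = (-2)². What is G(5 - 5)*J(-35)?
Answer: -166600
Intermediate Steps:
N = 4
F = 5/2 (F = 2 - ¼*(-2) = 2 + ½ = 5/2 ≈ 2.5000)
J(f) = 4*f²
G(p) = -34 (G(p) = -2*((5/2)*6 + 2) = -2*(15 + 2) = -2*17 = -34)
G(5 - 5)*J(-35) = -136*(-35)² = -136*1225 = -34*4900 = -166600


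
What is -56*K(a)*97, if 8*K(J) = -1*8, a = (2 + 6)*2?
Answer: 5432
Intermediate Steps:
a = 16 (a = 8*2 = 16)
K(J) = -1 (K(J) = (-1*8)/8 = (⅛)*(-8) = -1)
-56*K(a)*97 = -56*(-1)*97 = 56*97 = 5432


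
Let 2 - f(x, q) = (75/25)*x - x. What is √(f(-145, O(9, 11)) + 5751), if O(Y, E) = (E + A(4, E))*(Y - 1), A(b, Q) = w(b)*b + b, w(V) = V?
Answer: √6043 ≈ 77.737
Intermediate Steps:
A(b, Q) = b + b² (A(b, Q) = b*b + b = b² + b = b + b²)
O(Y, E) = (-1 + Y)*(20 + E) (O(Y, E) = (E + 4*(1 + 4))*(Y - 1) = (E + 4*5)*(-1 + Y) = (E + 20)*(-1 + Y) = (20 + E)*(-1 + Y) = (-1 + Y)*(20 + E))
f(x, q) = 2 - 2*x (f(x, q) = 2 - ((75/25)*x - x) = 2 - ((75*(1/25))*x - x) = 2 - (3*x - x) = 2 - 2*x)
√(f(-145, O(9, 11)) + 5751) = √((2 - 2*(-145)) + 5751) = √((2 + 290) + 5751) = √(292 + 5751) = √6043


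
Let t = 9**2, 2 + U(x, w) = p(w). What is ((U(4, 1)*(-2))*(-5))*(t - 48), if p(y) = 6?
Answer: 1320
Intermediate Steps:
U(x, w) = 4 (U(x, w) = -2 + 6 = 4)
t = 81
((U(4, 1)*(-2))*(-5))*(t - 48) = ((4*(-2))*(-5))*(81 - 48) = -8*(-5)*33 = 40*33 = 1320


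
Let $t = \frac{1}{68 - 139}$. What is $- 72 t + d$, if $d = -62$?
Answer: $- \frac{4330}{71} \approx -60.986$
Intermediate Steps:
$t = - \frac{1}{71}$ ($t = \frac{1}{-71} = - \frac{1}{71} \approx -0.014085$)
$- 72 t + d = \left(-72\right) \left(- \frac{1}{71}\right) - 62 = \frac{72}{71} - 62 = - \frac{4330}{71}$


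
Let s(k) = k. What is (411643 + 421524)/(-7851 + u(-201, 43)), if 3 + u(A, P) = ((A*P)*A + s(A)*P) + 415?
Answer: 833167/1721161 ≈ 0.48407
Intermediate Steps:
u(A, P) = 412 + A*P + P*A² (u(A, P) = -3 + (((A*P)*A + A*P) + 415) = -3 + ((P*A² + A*P) + 415) = -3 + ((A*P + P*A²) + 415) = -3 + (415 + A*P + P*A²) = 412 + A*P + P*A²)
(411643 + 421524)/(-7851 + u(-201, 43)) = (411643 + 421524)/(-7851 + (412 - 201*43 + 43*(-201)²)) = 833167/(-7851 + (412 - 8643 + 43*40401)) = 833167/(-7851 + (412 - 8643 + 1737243)) = 833167/(-7851 + 1729012) = 833167/1721161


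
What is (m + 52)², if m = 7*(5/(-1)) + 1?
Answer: 324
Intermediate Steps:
m = -34 (m = 7*(5*(-1)) + 1 = 7*(-5) + 1 = -35 + 1 = -34)
(m + 52)² = (-34 + 52)² = 18² = 324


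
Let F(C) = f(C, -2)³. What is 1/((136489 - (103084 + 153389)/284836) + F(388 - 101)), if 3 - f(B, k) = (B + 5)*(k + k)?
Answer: 284836/457406653252727 ≈ 6.2272e-10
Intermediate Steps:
f(B, k) = 3 - 2*k*(5 + B) (f(B, k) = 3 - (B + 5)*(k + k) = 3 - (5 + B)*2*k = 3 - 2*k*(5 + B))
F(C) = (23 + 4*C)³ (F(C) = (3 - 10*(-2) - 2*C*(-2))³ = (3 + 20 + 4*C)³ = (23 + 4*C)³)
1/((136489 - (103084 + 153389)/284836) + F(388 - 101)) = 1/((136489 - (103084 + 153389)/284836) + (23 + 4*(388 - 101))³) = 1/((136489 - 256473/284836) + (23 + 4*287)³) = 1/((136489 - 1*256473/284836) + (23 + 1148)³) = 1/((136489 - 256473/284836) + 1171³) = 1/(38876724331/284836 + 1605723211) = 1/(457406653252727/284836) = 284836/457406653252727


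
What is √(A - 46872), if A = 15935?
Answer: I*√30937 ≈ 175.89*I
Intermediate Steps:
√(A - 46872) = √(15935 - 46872) = √(-30937) = I*√30937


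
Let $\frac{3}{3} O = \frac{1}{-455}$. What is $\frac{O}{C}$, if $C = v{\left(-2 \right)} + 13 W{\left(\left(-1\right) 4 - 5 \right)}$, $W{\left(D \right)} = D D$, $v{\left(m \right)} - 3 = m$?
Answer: $- \frac{1}{479570} \approx -2.0852 \cdot 10^{-6}$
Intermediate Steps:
$v{\left(m \right)} = 3 + m$
$O = - \frac{1}{455}$ ($O = \frac{1}{-455} = - \frac{1}{455} \approx -0.0021978$)
$W{\left(D \right)} = D^{2}$
$C = 1054$ ($C = \left(3 - 2\right) + 13 \left(\left(-1\right) 4 - 5\right)^{2} = 1 + 13 \left(-4 - 5\right)^{2} = 1 + 13 \left(-9\right)^{2} = 1 + 13 \cdot 81 = 1 + 1053 = 1054$)
$\frac{O}{C} = - \frac{1}{455 \cdot 1054} = \left(- \frac{1}{455}\right) \frac{1}{1054} = - \frac{1}{479570}$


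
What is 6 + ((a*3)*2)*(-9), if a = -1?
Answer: 60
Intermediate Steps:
6 + ((a*3)*2)*(-9) = 6 + (-1*3*2)*(-9) = 6 - 3*2*(-9) = 6 - 6*(-9) = 6 + 54 = 60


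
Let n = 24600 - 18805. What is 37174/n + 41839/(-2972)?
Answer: -131975877/17222740 ≈ -7.6629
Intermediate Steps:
n = 5795
37174/n + 41839/(-2972) = 37174/5795 + 41839/(-2972) = 37174*(1/5795) + 41839*(-1/2972) = 37174/5795 - 41839/2972 = -131975877/17222740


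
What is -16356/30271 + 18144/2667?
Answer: 24076932/3844417 ≈ 6.2628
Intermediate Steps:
-16356/30271 + 18144/2667 = -16356*1/30271 + 18144*(1/2667) = -16356/30271 + 864/127 = 24076932/3844417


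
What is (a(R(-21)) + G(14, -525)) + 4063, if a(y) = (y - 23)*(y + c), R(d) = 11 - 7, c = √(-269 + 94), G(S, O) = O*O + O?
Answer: 279087 - 95*I*√7 ≈ 2.7909e+5 - 251.35*I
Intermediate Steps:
G(S, O) = O + O² (G(S, O) = O² + O = O + O²)
c = 5*I*√7 (c = √(-175) = 5*I*√7 ≈ 13.229*I)
R(d) = 4
a(y) = (-23 + y)*(y + 5*I*√7) (a(y) = (y - 23)*(y + 5*I*√7) = (-23 + y)*(y + 5*I*√7))
(a(R(-21)) + G(14, -525)) + 4063 = ((4² - 23*4 - 115*I*√7 + 5*I*4*√7) - 525*(1 - 525)) + 4063 = ((16 - 92 - 115*I*√7 + 20*I*√7) - 525*(-524)) + 4063 = ((-76 - 95*I*√7) + 275100) + 4063 = (275024 - 95*I*√7) + 4063 = 279087 - 95*I*√7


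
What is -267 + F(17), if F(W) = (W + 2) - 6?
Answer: -254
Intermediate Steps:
F(W) = -4 + W (F(W) = (2 + W) - 6 = -4 + W)
-267 + F(17) = -267 + (-4 + 17) = -267 + 13 = -254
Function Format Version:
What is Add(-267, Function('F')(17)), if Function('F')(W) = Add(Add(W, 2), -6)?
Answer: -254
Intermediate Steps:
Function('F')(W) = Add(-4, W) (Function('F')(W) = Add(Add(2, W), -6) = Add(-4, W))
Add(-267, Function('F')(17)) = Add(-267, Add(-4, 17)) = Add(-267, 13) = -254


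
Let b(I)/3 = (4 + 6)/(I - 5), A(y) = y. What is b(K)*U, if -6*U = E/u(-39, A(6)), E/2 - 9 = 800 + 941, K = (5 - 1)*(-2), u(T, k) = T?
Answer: -17500/507 ≈ -34.517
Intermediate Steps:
K = -8 (K = 4*(-2) = -8)
b(I) = 30/(-5 + I) (b(I) = 3*((4 + 6)/(I - 5)) = 3*(10/(-5 + I)) = 30/(-5 + I))
E = 3500 (E = 18 + 2*(800 + 941) = 18 + 2*1741 = 18 + 3482 = 3500)
U = 1750/117 (U = -1750/(3*(-39)) = -1750*(-1)/(3*39) = -⅙*(-3500/39) = 1750/117 ≈ 14.957)
b(K)*U = (30/(-5 - 8))*(1750/117) = (30/(-13))*(1750/117) = (30*(-1/13))*(1750/117) = -30/13*1750/117 = -17500/507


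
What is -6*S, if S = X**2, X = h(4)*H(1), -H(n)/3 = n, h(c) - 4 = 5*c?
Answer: -31104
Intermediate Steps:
h(c) = 4 + 5*c
H(n) = -3*n
X = -72 (X = (4 + 5*4)*(-3*1) = (4 + 20)*(-3) = 24*(-3) = -72)
S = 5184 (S = (-72)**2 = 5184)
-6*S = -6*5184 = -31104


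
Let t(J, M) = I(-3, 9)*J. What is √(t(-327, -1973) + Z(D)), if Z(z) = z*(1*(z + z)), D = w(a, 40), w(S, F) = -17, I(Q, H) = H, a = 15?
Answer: I*√2365 ≈ 48.631*I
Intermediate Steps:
t(J, M) = 9*J
D = -17
Z(z) = 2*z² (Z(z) = z*(1*(2*z)) = z*(2*z) = 2*z²)
√(t(-327, -1973) + Z(D)) = √(9*(-327) + 2*(-17)²) = √(-2943 + 2*289) = √(-2943 + 578) = √(-2365) = I*√2365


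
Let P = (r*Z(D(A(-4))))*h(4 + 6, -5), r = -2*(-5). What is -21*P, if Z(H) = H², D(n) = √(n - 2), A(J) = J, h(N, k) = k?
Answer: -6300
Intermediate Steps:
D(n) = √(-2 + n)
r = 10
P = 300 (P = (10*(√(-2 - 4))²)*(-5) = (10*(√(-6))²)*(-5) = (10*(I*√6)²)*(-5) = (10*(-6))*(-5) = -60*(-5) = 300)
-21*P = -21*300 = -6300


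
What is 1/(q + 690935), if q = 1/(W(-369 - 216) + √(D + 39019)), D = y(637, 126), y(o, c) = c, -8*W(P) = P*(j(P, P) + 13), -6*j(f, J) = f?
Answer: 11541785966266735/7974623888031747051081 + 256*√39145/7974623888031747051081 ≈ 1.4473e-6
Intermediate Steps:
j(f, J) = -f/6
W(P) = -P*(13 - P/6)/8 (W(P) = -P*(-P/6 + 13)/8 = -P*(13 - P/6)/8)
D = 126
q = 1/(129285/16 + √39145) (q = 1/((-369 - 216)*(-78 + (-369 - 216))/48 + √(126 + 39019)) = 1/((1/48)*(-585)*(-78 - 585) + √39145) = 1/((1/48)*(-585)*(-663) + √39145) = 1/(129285/16 + √39145) ≈ 0.00012080)
1/(q + 690935) = 1/((413712/3340918021 - 256*√39145/16704590105) + 690935) = 1/(2308357193253347/3340918021 - 256*√39145/16704590105)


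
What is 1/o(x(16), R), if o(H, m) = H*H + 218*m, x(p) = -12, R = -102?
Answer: -1/22092 ≈ -4.5265e-5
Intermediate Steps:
o(H, m) = H² + 218*m
1/o(x(16), R) = 1/((-12)² + 218*(-102)) = 1/(144 - 22236) = 1/(-22092) = -1/22092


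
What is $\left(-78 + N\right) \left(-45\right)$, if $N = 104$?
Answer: $-1170$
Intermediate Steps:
$\left(-78 + N\right) \left(-45\right) = \left(-78 + 104\right) \left(-45\right) = 26 \left(-45\right) = -1170$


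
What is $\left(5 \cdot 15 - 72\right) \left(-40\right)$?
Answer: $-120$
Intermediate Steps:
$\left(5 \cdot 15 - 72\right) \left(-40\right) = \left(75 - 72\right) \left(-40\right) = 3 \left(-40\right) = -120$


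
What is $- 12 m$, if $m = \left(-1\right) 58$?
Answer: $696$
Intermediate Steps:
$m = -58$
$- 12 m = \left(-12\right) \left(-58\right) = 696$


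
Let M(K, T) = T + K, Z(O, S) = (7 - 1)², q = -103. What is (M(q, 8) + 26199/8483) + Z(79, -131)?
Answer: -474298/8483 ≈ -55.912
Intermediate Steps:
Z(O, S) = 36 (Z(O, S) = 6² = 36)
M(K, T) = K + T
(M(q, 8) + 26199/8483) + Z(79, -131) = ((-103 + 8) + 26199/8483) + 36 = (-95 + 26199*(1/8483)) + 36 = (-95 + 26199/8483) + 36 = -779686/8483 + 36 = -474298/8483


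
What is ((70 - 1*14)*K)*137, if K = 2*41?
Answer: 629104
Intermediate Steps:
K = 82
((70 - 1*14)*K)*137 = ((70 - 1*14)*82)*137 = ((70 - 14)*82)*137 = (56*82)*137 = 4592*137 = 629104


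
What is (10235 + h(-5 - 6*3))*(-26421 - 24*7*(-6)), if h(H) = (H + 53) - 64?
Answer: -259238013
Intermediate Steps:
h(H) = -11 + H (h(H) = (53 + H) - 64 = -11 + H)
(10235 + h(-5 - 6*3))*(-26421 - 24*7*(-6)) = (10235 + (-11 + (-5 - 6*3)))*(-26421 - 24*7*(-6)) = (10235 + (-11 + (-5 - 18)))*(-26421 - 168*(-6)) = (10235 + (-11 - 23))*(-26421 + 1008) = (10235 - 34)*(-25413) = 10201*(-25413) = -259238013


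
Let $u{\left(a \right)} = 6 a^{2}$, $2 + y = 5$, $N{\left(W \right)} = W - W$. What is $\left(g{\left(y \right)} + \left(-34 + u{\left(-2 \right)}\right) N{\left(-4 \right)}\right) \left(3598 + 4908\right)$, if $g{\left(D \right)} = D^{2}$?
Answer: $76554$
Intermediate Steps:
$N{\left(W \right)} = 0$
$y = 3$ ($y = -2 + 5 = 3$)
$\left(g{\left(y \right)} + \left(-34 + u{\left(-2 \right)}\right) N{\left(-4 \right)}\right) \left(3598 + 4908\right) = \left(3^{2} + \left(-34 + 6 \left(-2\right)^{2}\right) 0\right) \left(3598 + 4908\right) = \left(9 + \left(-34 + 6 \cdot 4\right) 0\right) 8506 = \left(9 + \left(-34 + 24\right) 0\right) 8506 = \left(9 - 0\right) 8506 = \left(9 + 0\right) 8506 = 9 \cdot 8506 = 76554$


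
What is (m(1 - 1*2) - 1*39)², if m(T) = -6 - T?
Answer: 1936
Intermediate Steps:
(m(1 - 1*2) - 1*39)² = ((-6 - (1 - 1*2)) - 1*39)² = ((-6 - (1 - 2)) - 39)² = ((-6 - 1*(-1)) - 39)² = ((-6 + 1) - 39)² = (-5 - 39)² = (-44)² = 1936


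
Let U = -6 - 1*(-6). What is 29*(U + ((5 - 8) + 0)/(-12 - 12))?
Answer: 29/8 ≈ 3.6250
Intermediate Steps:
U = 0 (U = -6 + 6 = 0)
29*(U + ((5 - 8) + 0)/(-12 - 12)) = 29*(0 + ((5 - 8) + 0)/(-12 - 12)) = 29*(0 + (-3 + 0)/(-24)) = 29*(0 - 3*(-1/24)) = 29*(0 + 1/8) = 29*(1/8) = 29/8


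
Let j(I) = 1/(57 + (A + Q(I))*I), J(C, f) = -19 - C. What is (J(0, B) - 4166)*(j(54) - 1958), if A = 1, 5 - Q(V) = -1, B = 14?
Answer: 237632391/29 ≈ 8.1942e+6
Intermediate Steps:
Q(V) = 6 (Q(V) = 5 - 1*(-1) = 5 + 1 = 6)
j(I) = 1/(57 + 7*I) (j(I) = 1/(57 + (1 + 6)*I) = 1/(57 + 7*I))
(J(0, B) - 4166)*(j(54) - 1958) = ((-19 - 1*0) - 4166)*(1/(57 + 7*54) - 1958) = ((-19 + 0) - 4166)*(1/(57 + 378) - 1958) = (-19 - 4166)*(1/435 - 1958) = -4185*(1/435 - 1958) = -4185*(-851729/435) = 237632391/29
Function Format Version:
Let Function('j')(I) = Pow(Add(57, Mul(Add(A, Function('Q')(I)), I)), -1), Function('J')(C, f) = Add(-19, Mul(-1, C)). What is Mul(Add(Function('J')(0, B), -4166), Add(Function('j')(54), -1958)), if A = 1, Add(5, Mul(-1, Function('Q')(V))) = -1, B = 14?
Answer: Rational(237632391, 29) ≈ 8.1942e+6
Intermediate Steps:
Function('Q')(V) = 6 (Function('Q')(V) = Add(5, Mul(-1, -1)) = Add(5, 1) = 6)
Function('j')(I) = Pow(Add(57, Mul(7, I)), -1) (Function('j')(I) = Pow(Add(57, Mul(Add(1, 6), I)), -1) = Pow(Add(57, Mul(7, I)), -1))
Mul(Add(Function('J')(0, B), -4166), Add(Function('j')(54), -1958)) = Mul(Add(Add(-19, Mul(-1, 0)), -4166), Add(Pow(Add(57, Mul(7, 54)), -1), -1958)) = Mul(Add(Add(-19, 0), -4166), Add(Pow(Add(57, 378), -1), -1958)) = Mul(Add(-19, -4166), Add(Pow(435, -1), -1958)) = Mul(-4185, Add(Rational(1, 435), -1958)) = Mul(-4185, Rational(-851729, 435)) = Rational(237632391, 29)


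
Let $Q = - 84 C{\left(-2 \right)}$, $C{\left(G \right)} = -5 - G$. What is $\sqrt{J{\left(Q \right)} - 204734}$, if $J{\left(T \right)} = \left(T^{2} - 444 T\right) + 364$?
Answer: $i \sqrt{252754} \approx 502.75 i$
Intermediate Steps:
$Q = 252$ ($Q = - 84 \left(-5 - -2\right) = - 84 \left(-5 + 2\right) = \left(-84\right) \left(-3\right) = 252$)
$J{\left(T \right)} = 364 + T^{2} - 444 T$
$\sqrt{J{\left(Q \right)} - 204734} = \sqrt{\left(364 + 252^{2} - 111888\right) - 204734} = \sqrt{\left(364 + 63504 - 111888\right) - 204734} = \sqrt{-48020 - 204734} = \sqrt{-252754} = i \sqrt{252754}$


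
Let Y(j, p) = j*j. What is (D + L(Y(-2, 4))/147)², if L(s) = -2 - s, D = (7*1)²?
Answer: 5755201/2401 ≈ 2397.0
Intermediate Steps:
Y(j, p) = j²
D = 49 (D = 7² = 49)
(D + L(Y(-2, 4))/147)² = (49 + (-2 - 1*(-2)²)/147)² = (49 + (-2 - 1*4)*(1/147))² = (49 + (-2 - 4)*(1/147))² = (49 - 6*1/147)² = (49 - 2/49)² = (2399/49)² = 5755201/2401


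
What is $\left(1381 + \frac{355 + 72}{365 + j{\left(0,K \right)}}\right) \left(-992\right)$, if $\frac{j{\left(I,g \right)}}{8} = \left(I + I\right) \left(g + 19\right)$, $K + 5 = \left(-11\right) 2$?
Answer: $- \frac{500456064}{365} \approx -1.3711 \cdot 10^{6}$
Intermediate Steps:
$K = -27$ ($K = -5 - 22 = -27$)
$j{\left(I,g \right)} = 16 I \left(19 + g\right)$ ($j{\left(I,g \right)} = 8 \left(I + I\right) \left(g + 19\right) = 8 \cdot 2 I \left(19 + g\right) = 16 I \left(19 + g\right)$)
$\left(1381 + \frac{355 + 72}{365 + j{\left(0,K \right)}}\right) \left(-992\right) = \left(1381 + \frac{355 + 72}{365 + 16 \cdot 0 \left(19 - 27\right)}\right) \left(-992\right) = \left(1381 + \frac{427}{365 + 16 \cdot 0 \left(-8\right)}\right) \left(-992\right) = \left(1381 + \frac{427}{365 + 0}\right) \left(-992\right) = \left(1381 + \frac{427}{365}\right) \left(-992\right) = \frac{504492}{365} \left(-992\right) = - \frac{500456064}{365}$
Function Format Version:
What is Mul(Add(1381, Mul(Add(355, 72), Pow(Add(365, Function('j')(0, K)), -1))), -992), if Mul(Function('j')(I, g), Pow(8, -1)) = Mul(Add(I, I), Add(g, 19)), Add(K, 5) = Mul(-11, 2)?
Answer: Rational(-500456064, 365) ≈ -1.3711e+6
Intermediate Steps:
K = -27 (K = Add(-5, Mul(-11, 2)) = Add(-5, -22) = -27)
Function('j')(I, g) = Mul(16, I, Add(19, g)) (Function('j')(I, g) = Mul(8, Mul(Add(I, I), Add(g, 19))) = Mul(8, Mul(Mul(2, I), Add(19, g))) = Mul(8, Mul(2, I, Add(19, g))) = Mul(16, I, Add(19, g)))
Mul(Add(1381, Mul(Add(355, 72), Pow(Add(365, Function('j')(0, K)), -1))), -992) = Mul(Add(1381, Mul(Add(355, 72), Pow(Add(365, Mul(16, 0, Add(19, -27))), -1))), -992) = Mul(Add(1381, Mul(427, Pow(Add(365, Mul(16, 0, -8)), -1))), -992) = Mul(Add(1381, Mul(427, Pow(Add(365, 0), -1))), -992) = Mul(Add(1381, Mul(427, Pow(365, -1))), -992) = Mul(Add(1381, Mul(427, Rational(1, 365))), -992) = Mul(Add(1381, Rational(427, 365)), -992) = Mul(Rational(504492, 365), -992) = Rational(-500456064, 365)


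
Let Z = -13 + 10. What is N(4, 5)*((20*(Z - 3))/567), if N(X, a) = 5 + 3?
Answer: -320/189 ≈ -1.6931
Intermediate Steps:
Z = -3
N(X, a) = 8
N(4, 5)*((20*(Z - 3))/567) = 8*((20*(-3 - 3))/567) = 8*((20*(-6))*(1/567)) = 8*(-120*1/567) = 8*(-40/189) = -320/189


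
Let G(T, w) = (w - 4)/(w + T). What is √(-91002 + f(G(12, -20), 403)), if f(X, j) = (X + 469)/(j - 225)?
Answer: I*√720805838/89 ≈ 301.66*I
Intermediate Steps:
G(T, w) = (-4 + w)/(T + w)
f(X, j) = (469 + X)/(-225 + j)
√(-91002 + f(G(12, -20), 403)) = √(-91002 + (469 + (-4 - 20)/(12 - 20))/(-225 + 403)) = √(-91002 + (469 - 24/(-8))/178) = √(-91002 + (469 - ⅛*(-24))/178) = √(-91002 + (469 + 3)/178) = √(-91002 + (1/178)*472) = √(-91002 + 236/89) = √(-8098942/89) = I*√720805838/89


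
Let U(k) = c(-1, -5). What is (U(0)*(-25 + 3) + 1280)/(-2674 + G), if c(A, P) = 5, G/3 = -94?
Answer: -585/1478 ≈ -0.39581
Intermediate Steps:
G = -282 (G = 3*(-94) = -282)
U(k) = 5
(U(0)*(-25 + 3) + 1280)/(-2674 + G) = (5*(-25 + 3) + 1280)/(-2674 - 282) = (5*(-22) + 1280)/(-2956) = (-110 + 1280)*(-1/2956) = 1170*(-1/2956) = -585/1478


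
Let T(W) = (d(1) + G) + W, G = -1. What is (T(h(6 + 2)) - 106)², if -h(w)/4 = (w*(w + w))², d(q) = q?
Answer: 4308872164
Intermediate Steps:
h(w) = -16*w⁴ (h(w) = -4*w²*(w + w)² = -4*4*w⁴ = -16*w⁴)
T(W) = W (T(W) = (1 - 1) + W = 0 + W = W)
(T(h(6 + 2)) - 106)² = (-16*(6 + 2)⁴ - 106)² = (-16*8⁴ - 106)² = (-16*4096 - 106)² = (-65536 - 106)² = (-65642)² = 4308872164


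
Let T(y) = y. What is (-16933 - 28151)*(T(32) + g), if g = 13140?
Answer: -593846448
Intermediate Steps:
(-16933 - 28151)*(T(32) + g) = (-16933 - 28151)*(32 + 13140) = -45084*13172 = -593846448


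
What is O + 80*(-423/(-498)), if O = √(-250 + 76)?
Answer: 5640/83 + I*√174 ≈ 67.952 + 13.191*I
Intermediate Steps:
O = I*√174 (O = √(-174) = I*√174 ≈ 13.191*I)
O + 80*(-423/(-498)) = I*√174 + 80*(-423/(-498)) = I*√174 + 80*(-423*(-1/498)) = I*√174 + 80*(141/166) = I*√174 + 5640/83 = 5640/83 + I*√174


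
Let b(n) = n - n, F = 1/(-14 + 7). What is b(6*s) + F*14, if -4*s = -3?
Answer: -2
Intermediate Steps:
s = 3/4 (s = -1/4*(-3) = 3/4 ≈ 0.75000)
F = -1/7 (F = 1/(-7) = -1/7 ≈ -0.14286)
b(n) = 0
b(6*s) + F*14 = 0 - 1/7*14 = 0 - 2 = -2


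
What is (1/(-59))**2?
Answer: 1/3481 ≈ 0.00028727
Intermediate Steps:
(1/(-59))**2 = (-1/59)**2 = 1/3481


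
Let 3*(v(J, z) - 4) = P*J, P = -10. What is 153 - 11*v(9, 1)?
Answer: 439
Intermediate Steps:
v(J, z) = 4 - 10*J/3 (v(J, z) = 4 + (-10*J)/3 = 4 - 10*J/3)
153 - 11*v(9, 1) = 153 - 11*(4 - 10/3*9) = 153 - 11*(4 - 30) = 153 - 11*(-26) = 153 + 286 = 439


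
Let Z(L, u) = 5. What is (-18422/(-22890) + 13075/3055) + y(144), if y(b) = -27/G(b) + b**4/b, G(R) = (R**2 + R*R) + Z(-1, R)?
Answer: 866069131345419487/290044305915 ≈ 2.9860e+6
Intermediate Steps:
G(R) = 5 + 2*R**2 (G(R) = (R**2 + R*R) + 5 = (R**2 + R**2) + 5 = 2*R**2 + 5 = 5 + 2*R**2)
y(b) = b**3 - 27/(5 + 2*b**2) (y(b) = -27/(5 + 2*b**2) + b**4/b = -27/(5 + 2*b**2) + b**3 = b**3 - 27/(5 + 2*b**2))
(-18422/(-22890) + 13075/3055) + y(144) = (-18422/(-22890) + 13075/3055) + (-27 + 144**3*(5 + 2*144**2))/(5 + 2*144**2) = (-18422*(-1/22890) + 13075*(1/3055)) + (-27 + 2985984*(5 + 2*20736))/(5 + 2*20736) = (9211/11445 + 2615/611) + (-27 + 2985984*(5 + 41472))/(5 + 41472) = 35556596/6992895 + (-27 + 2985984*41477)/41477 = 35556596/6992895 + (-27 + 123849658368)/41477 = 35556596/6992895 + (1/41477)*123849658341 = 35556596/6992895 + 123849658341/41477 = 866069131345419487/290044305915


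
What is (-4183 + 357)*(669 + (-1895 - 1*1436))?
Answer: 10184812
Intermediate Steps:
(-4183 + 357)*(669 + (-1895 - 1*1436)) = -3826*(669 + (-1895 - 1436)) = -3826*(669 - 3331) = -3826*(-2662) = 10184812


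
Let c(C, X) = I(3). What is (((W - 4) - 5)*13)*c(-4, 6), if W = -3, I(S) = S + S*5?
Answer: -2808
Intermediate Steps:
I(S) = 6*S (I(S) = S + 5*S = 6*S)
c(C, X) = 18 (c(C, X) = 6*3 = 18)
(((W - 4) - 5)*13)*c(-4, 6) = (((-3 - 4) - 5)*13)*18 = ((-7 - 5)*13)*18 = -12*13*18 = -156*18 = -2808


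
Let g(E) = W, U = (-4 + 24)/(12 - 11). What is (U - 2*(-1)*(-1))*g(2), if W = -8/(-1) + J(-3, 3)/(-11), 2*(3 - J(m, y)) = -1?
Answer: 1521/11 ≈ 138.27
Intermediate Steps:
U = 20 (U = 20/1 = 20*1 = 20)
J(m, y) = 7/2 (J(m, y) = 3 - ½*(-1) = 3 + ½ = 7/2)
W = 169/22 (W = -8/(-1) + (7/2)/(-11) = -8*(-1) + (7/2)*(-1/11) = 8 - 7/22 = 169/22 ≈ 7.6818)
g(E) = 169/22
(U - 2*(-1)*(-1))*g(2) = (20 - 2*(-1)*(-1))*(169/22) = (20 - (-2)*(-1))*(169/22) = (20 - 1*2)*(169/22) = (20 - 2)*(169/22) = 18*(169/22) = 1521/11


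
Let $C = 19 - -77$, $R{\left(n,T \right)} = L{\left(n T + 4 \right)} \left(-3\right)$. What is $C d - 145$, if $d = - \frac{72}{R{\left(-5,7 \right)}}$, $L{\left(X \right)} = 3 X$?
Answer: $- \frac{5263}{31} \approx -169.77$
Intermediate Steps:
$R{\left(n,T \right)} = -36 - 9 T n$ ($R{\left(n,T \right)} = 3 \left(n T + 4\right) \left(-3\right) = 3 \left(T n + 4\right) \left(-3\right) = 3 \left(4 + T n\right) \left(-3\right) = \left(12 + 3 T n\right) \left(-3\right) = -36 - 9 T n$)
$C = 96$ ($C = 19 + 77 = 96$)
$d = - \frac{8}{31}$ ($d = - \frac{72}{-36 - 63 \left(-5\right)} = - \frac{72}{-36 + 315} = - \frac{72}{279} = \left(-72\right) \frac{1}{279} = - \frac{8}{31} \approx -0.25806$)
$C d - 145 = 96 \left(- \frac{8}{31}\right) - 145 = - \frac{768}{31} - 145 = - \frac{5263}{31}$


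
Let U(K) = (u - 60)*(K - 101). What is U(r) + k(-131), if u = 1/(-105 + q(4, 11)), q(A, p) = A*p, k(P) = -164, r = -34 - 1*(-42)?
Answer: 330469/61 ≈ 5417.5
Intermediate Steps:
r = 8 (r = -34 + 42 = 8)
u = -1/61 (u = 1/(-105 + 4*11) = 1/(-105 + 44) = 1/(-61) = -1/61 ≈ -0.016393)
U(K) = 369761/61 - 3661*K/61 (U(K) = (-1/61 - 60)*(K - 101) = -3661*(-101 + K)/61 = 369761/61 - 3661*K/61)
U(r) + k(-131) = (369761/61 - 3661/61*8) - 164 = (369761/61 - 29288/61) - 164 = 340473/61 - 164 = 330469/61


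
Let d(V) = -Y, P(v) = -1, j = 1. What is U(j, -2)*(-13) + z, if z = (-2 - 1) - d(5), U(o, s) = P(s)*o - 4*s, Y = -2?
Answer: -96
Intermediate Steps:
U(o, s) = -o - 4*s
d(V) = 2 (d(V) = -1*(-2) = 2)
z = -5 (z = (-2 - 1) - 1*2 = -3 - 2 = -5)
U(j, -2)*(-13) + z = (-1*1 - 4*(-2))*(-13) - 5 = (-1 + 8)*(-13) - 5 = 7*(-13) - 5 = -91 - 5 = -96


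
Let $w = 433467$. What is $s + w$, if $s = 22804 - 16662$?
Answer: $439609$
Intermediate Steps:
$s = 6142$ ($s = 22804 - 16662 = 6142$)
$s + w = 6142 + 433467 = 439609$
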